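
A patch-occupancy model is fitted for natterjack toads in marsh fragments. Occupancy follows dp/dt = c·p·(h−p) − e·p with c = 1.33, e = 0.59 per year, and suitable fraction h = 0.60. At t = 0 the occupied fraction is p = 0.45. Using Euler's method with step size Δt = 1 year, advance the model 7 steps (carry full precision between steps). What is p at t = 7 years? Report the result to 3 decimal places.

0.172

Update rule: p ← p + [c·p·(h−p) − e·p]·Δt with Δt = 1.
step 1: Δp = -0.17573, p = 0.27427
step 2: Δp = -0.04300, p = 0.23127
step 3: Δp = -0.02303, p = 0.20824
step 4: Δp = -0.01436, p = 0.19388
step 5: Δp = -0.00967, p = 0.18421
step 6: Δp = -0.00682, p = 0.17740
step 7: Δp = -0.00496, p = 0.17244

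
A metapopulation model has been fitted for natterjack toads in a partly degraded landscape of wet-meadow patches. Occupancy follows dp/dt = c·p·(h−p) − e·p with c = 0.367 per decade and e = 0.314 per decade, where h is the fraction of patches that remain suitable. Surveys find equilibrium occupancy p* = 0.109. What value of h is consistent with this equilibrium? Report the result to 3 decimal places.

At equilibrium c(h−p*) = e, so h = p* + e/c.
h = 0.109 + 0.314/0.367 = 0.109 + 0.8556 = 0.9646.

0.965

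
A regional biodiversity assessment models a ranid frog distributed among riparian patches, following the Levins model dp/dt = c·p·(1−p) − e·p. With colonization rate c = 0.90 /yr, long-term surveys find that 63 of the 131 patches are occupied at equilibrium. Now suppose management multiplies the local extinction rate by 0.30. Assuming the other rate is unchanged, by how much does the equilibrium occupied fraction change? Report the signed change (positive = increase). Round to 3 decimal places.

Observed p* = 63/131 = 0.48092.
Balance c(1−p*) = e gives e = 0.90×(1 − 0.48092) = 0.46717.
New p* = 1 − e/c = 1 − 0.14015/0.90000 = 0.84428.
Δp* = 0.84428 − 0.48092 = +0.36336.

0.363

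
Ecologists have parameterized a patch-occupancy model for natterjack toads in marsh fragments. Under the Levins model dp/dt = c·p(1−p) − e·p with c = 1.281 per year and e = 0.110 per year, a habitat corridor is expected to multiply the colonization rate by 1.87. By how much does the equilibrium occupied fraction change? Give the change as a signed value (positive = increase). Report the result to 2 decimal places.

0.04

Before: p* = 1 − 0.110/1.281 = 0.9141.
After the change, c = 2.39547, e = 0.11, so p* = 1 − 0.11/2.39547 = 0.9541.
Δp* = 0.9541 − 0.9141 = +0.0400.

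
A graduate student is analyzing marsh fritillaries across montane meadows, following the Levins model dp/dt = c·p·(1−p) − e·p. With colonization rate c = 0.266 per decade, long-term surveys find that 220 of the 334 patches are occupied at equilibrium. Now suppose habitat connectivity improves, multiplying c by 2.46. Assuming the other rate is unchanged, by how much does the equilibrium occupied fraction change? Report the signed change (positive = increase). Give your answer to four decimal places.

Observed p* = 220/334 = 0.65868.
Balance c(1−p*) = e gives e = 0.266×(1 − 0.65868) = 0.09079.
New p* = 1 − e/c = 1 − 0.09079/0.65436 = 0.86125.
Δp* = 0.86125 − 0.65868 = +0.20257.

0.2026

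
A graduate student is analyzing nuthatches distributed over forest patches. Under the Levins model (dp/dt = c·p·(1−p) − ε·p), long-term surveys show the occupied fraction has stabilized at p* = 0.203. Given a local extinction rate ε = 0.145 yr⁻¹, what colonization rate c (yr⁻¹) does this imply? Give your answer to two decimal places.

At equilibrium c(1−p*) = ε, so c = ε/(1−p*).
c = 0.145/(1 − 0.203) = 0.145/0.7970 = 0.1819.

0.18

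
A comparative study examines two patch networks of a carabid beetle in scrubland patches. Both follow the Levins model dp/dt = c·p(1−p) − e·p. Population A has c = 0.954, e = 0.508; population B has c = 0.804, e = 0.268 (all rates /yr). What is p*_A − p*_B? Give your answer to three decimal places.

-0.199

A: p*_A = 1 − 0.508/0.954 = 0.4675.
B: p*_B = 1 − 0.268/0.804 = 0.6667.
p*_A − p*_B = 0.4675 − 0.6667 = -0.1992.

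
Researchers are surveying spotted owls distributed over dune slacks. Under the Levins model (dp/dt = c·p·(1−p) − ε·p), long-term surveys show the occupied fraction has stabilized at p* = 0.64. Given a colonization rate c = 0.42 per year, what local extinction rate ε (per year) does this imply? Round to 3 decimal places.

0.151

At equilibrium c(1−p*) = ε.
ε = 0.42 × (1 − 0.64) = 0.42 × 0.3600 = 0.1512.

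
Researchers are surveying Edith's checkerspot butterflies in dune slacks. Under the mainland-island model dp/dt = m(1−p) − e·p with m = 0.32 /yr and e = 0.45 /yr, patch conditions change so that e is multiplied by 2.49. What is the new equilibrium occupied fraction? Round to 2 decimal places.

Before: p* = 0.32/(0.32+0.45) = 0.4156.
After: m = 0.32, e = 1.1205; p* = 0.32/1.4405 = 0.2221.

0.22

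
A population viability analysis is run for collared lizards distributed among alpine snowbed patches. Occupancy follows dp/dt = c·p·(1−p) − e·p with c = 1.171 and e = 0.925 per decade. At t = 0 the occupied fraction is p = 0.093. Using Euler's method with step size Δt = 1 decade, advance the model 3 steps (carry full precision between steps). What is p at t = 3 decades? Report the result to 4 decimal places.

Update rule: p ← p + [c·p·(1−p) − e·p]·Δt with Δt = 1.
step 1: Δp = +0.01275, p = 0.10575
step 2: Δp = +0.01292, p = 0.11867
step 3: Δp = +0.01270, p = 0.13137

0.1314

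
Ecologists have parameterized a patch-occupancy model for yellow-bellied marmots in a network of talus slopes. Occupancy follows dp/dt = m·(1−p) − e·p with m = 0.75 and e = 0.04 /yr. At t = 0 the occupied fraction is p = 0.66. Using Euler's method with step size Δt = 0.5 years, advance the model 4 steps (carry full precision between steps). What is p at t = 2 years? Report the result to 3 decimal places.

0.911

Update rule: p ← p + [m·(1−p) − e·p]·Δt with Δt = 0.5.
  1  |  dp/dt·Δt = +0.114300  |  p_1 = 0.774300
  2  |  dp/dt·Δt = +0.069152  |  p_2 = 0.843452
  3  |  dp/dt·Δt = +0.041837  |  p_3 = 0.885288
  4  |  dp/dt·Δt = +0.025311  |  p_4 = 0.910599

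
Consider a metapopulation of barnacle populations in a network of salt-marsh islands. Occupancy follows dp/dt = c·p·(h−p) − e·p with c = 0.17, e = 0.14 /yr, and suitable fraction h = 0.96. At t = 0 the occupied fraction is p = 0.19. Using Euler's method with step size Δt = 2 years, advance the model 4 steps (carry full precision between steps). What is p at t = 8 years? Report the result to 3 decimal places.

Update rule: p ← p + [c·p·(h−p) − e·p]·Δt with Δt = 2.
p: 0.19000 → 0.18654  (Δp = -0.00346)
p: 0.18654 → 0.18337  (Δp = -0.00318)
p: 0.18337 → 0.18044  (Δp = -0.00292)
p: 0.18044 → 0.17774  (Δp = -0.00270)

0.178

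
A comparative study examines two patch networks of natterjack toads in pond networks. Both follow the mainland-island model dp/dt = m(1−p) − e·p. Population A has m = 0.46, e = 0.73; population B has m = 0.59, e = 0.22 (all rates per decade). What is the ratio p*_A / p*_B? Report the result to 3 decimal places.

A: p*_A = m/(m+e) = 0.46/1.1900 = 0.3866.
B: p*_B = 0.59/0.8100 = 0.7284.
p*_A / p*_B = 0.3866/0.7284 = 0.5307.

0.531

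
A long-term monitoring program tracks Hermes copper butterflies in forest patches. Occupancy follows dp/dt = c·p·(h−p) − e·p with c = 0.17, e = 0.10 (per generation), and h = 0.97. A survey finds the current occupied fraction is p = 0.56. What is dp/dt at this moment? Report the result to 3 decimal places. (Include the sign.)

-0.017

Colonization term: c·p·(h−p) = 0.17×0.56×0.4100 = 0.03903.
Extinction term: e·p = 0.05600.
dp/dt = 0.03903 − 0.05600 = -0.01697.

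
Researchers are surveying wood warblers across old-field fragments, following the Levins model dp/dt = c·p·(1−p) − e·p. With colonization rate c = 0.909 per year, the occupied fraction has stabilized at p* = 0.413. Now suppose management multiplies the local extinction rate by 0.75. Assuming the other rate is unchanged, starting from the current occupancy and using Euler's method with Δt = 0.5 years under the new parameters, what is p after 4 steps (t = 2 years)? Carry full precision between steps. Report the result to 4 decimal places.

Balance c(1−p*) = e gives e = 0.909×(1 − 0.41300) = 0.53358.
Starting from p₀ = 0.41300; update p ← p + (dp/dt)·Δt with the new parameters.
step 1: Δp = +0.02755, p = 0.44055
step 2: Δp = +0.02387, p = 0.46441
step 3: Δp = +0.02012, p = 0.48454
step 4: Δp = +0.01656, p = 0.50110

0.5011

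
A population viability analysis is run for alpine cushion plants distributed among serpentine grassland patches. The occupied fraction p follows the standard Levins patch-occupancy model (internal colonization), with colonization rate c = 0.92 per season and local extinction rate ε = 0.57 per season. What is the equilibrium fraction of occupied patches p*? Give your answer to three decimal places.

Setting dp/dt = 0 and dividing through by p* gives c·(1−p*) = ε.
So p* = 1 − ε/c = 1 − 0.57/0.92 = 1 − 0.6196 = 0.3804.

0.380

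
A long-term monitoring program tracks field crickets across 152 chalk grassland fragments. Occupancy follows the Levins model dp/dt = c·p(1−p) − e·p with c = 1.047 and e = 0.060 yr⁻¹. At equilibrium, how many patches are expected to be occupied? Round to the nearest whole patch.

p* = 1 − e/c = 1 − 0.060/1.047 = 0.9427.
Expected occupied patches = N × p* = 152 × 0.9427 = 143.29 ≈ 143.

143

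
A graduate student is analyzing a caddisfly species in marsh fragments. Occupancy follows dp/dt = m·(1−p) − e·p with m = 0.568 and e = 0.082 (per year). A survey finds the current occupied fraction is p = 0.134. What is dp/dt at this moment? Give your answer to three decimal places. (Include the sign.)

0.481

Colonization term: m·(1−p) = 0.568×0.8660 = 0.49189.
Extinction term: e·p = 0.01099.
dp/dt = 0.49189 − 0.01099 = 0.48090.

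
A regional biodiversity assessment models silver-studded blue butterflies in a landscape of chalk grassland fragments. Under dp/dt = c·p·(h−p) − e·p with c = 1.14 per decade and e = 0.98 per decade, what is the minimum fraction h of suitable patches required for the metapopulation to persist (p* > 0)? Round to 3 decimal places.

0.860

p* = h − e/c is positive only when h > e/c.
h_min = e/c = 0.98/1.14 = 0.8596.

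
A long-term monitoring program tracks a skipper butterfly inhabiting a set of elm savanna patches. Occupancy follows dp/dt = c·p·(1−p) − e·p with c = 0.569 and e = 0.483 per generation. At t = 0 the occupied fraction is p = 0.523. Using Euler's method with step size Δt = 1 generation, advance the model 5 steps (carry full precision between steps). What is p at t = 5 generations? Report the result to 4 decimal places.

Update rule: p ← p + [c·p·(1−p) − e·p]·Δt with Δt = 1.
  1  |  dp/dt·Δt = -0.110660  |  p_1 = 0.412340
  2  |  dp/dt·Δt = -0.061283  |  p_2 = 0.351057
  3  |  dp/dt·Δt = -0.039933  |  p_3 = 0.311124
  4  |  dp/dt·Δt = -0.028321  |  p_4 = 0.282803
  5  |  dp/dt·Δt = -0.021186  |  p_5 = 0.261617

0.2616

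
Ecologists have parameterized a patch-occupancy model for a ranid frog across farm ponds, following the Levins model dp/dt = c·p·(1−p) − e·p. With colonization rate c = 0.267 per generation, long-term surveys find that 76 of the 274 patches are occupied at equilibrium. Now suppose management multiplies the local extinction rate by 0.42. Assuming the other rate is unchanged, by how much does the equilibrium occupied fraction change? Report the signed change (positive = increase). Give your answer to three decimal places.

0.419

Observed p* = 76/274 = 0.27737.
Balance c(1−p*) = e gives e = 0.267×(1 − 0.27737) = 0.19294.
New p* = 1 − e/c = 1 − 0.08103/0.26700 = 0.69652.
Δp* = 0.69652 − 0.27737 = +0.41915.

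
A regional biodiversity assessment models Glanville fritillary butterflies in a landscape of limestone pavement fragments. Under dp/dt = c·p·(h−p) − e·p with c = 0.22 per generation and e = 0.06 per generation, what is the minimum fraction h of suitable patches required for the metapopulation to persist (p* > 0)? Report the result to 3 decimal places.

p* = h − e/c is positive only when h > e/c.
h_min = e/c = 0.06/0.22 = 0.2727.

0.273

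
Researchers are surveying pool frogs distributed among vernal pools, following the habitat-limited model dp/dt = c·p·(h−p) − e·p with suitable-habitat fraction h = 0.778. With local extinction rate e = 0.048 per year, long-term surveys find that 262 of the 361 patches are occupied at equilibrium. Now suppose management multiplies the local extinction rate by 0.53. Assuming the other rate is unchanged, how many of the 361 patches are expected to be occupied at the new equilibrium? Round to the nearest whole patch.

271

Observed p* = 262/361 = 0.72576.
Balance c(h−p*) = e gives c = e/(0.778 − 0.72576) = 0.048/0.05224 = 0.91884.
New p* = 0.778 − e/c = 0.778 − 0.02544/0.91884 = 0.75031.
Expected occupied = 361 × 0.75031 = 270.86 ≈ 271.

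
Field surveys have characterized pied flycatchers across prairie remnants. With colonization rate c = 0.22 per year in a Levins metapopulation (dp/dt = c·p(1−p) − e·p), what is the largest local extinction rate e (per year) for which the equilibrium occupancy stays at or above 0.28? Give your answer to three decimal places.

0.158

1 − e/c ≥ 0.28 ⇒ e ≤ c(1 − 0.28) = 0.22 × 0.7200.
e_max = 0.1584.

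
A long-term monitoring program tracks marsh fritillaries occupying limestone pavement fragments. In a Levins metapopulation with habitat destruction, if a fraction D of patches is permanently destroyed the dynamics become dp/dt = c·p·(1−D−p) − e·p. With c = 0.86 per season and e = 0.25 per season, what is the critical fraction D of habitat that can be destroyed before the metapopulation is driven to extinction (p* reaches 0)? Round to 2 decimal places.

The nontrivial equilibrium is p* = (1−D) − e/c; extinction occurs when this hits zero.
So D_crit = 1 − e/c = 1 − 0.25/0.86 = 1 − 0.2907 = 0.7093.
This equals the undisturbed p*, a classic result of Lande's extension.

0.71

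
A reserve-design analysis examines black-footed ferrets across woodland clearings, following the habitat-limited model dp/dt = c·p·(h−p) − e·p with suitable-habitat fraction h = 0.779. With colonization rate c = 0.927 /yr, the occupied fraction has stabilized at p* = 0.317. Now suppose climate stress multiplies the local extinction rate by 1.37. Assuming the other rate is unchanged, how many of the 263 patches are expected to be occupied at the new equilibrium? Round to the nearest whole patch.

Balance c(h−p*) = e gives e = 0.927×(0.779 − 0.31700) = 0.42827.
New p* = 0.779 − e/c = 0.779 − 0.58673/0.92700 = 0.14607.
Expected occupied = 263 × 0.14607 = 38.42 ≈ 38.

38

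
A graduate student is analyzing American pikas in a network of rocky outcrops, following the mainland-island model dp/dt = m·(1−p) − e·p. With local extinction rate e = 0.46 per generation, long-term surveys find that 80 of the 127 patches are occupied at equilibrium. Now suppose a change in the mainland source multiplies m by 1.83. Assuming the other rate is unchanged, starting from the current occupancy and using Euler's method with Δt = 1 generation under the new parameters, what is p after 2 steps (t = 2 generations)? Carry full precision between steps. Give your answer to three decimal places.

0.656

Observed p* = 80/127 = 0.62992.
Balance m(1−p*) = e·p* gives m = e·p*/(1−p*) = 0.46×0.62992/0.37008 = 0.78298.
Starting from p₀ = 0.62992; update p ← p + (dp/dt)·Δt with the new parameters.
  1  |  dp/dt·Δt = +0.240504  |  p_1 = 0.870425
  2  |  dp/dt·Δt = -0.214734  |  p_2 = 0.655691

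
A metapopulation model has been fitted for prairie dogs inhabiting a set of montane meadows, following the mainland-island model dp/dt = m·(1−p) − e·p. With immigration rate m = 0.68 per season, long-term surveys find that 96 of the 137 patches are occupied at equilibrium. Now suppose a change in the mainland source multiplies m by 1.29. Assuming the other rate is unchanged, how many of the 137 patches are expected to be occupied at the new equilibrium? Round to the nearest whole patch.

103

Observed p* = 96/137 = 0.70073.
Balance m(1−p*) = e·p* gives e = m(1−p*)/p* = 0.68×0.29927/0.70073 = 0.29042.
New p* = m/(m+e) = 0.87720/(0.87720+0.29042) = 0.75127.
Expected occupied = 137 × 0.75127 = 102.92 ≈ 103.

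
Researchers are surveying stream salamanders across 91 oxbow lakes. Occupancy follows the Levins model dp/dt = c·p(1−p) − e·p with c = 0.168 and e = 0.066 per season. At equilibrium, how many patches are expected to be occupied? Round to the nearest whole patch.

55

p* = 1 − e/c = 1 − 0.066/0.168 = 0.6071.
Expected occupied patches = N × p* = 91 × 0.6071 = 55.25 ≈ 55.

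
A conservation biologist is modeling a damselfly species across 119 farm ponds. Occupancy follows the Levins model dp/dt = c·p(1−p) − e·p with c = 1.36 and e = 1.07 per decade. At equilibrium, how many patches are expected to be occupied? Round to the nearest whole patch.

p* = 1 − e/c = 1 − 1.07/1.36 = 0.2132.
Expected occupied patches = N × p* = 119 × 0.2132 = 25.38 ≈ 25.

25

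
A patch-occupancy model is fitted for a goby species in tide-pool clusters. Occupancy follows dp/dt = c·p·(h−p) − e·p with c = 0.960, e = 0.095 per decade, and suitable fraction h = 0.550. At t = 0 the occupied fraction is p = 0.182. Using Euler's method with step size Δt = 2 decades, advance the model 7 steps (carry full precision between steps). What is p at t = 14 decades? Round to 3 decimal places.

Update rule: p ← p + [c·p·(h−p) − e·p]·Δt with Δt = 2.
  1  |  dp/dt·Δt = +0.094014  |  p_1 = 0.276014
  2  |  dp/dt·Δt = +0.092755  |  p_2 = 0.368769
  3  |  dp/dt·Δt = +0.058252  |  p_3 = 0.427021
  4  |  dp/dt·Δt = +0.019694  |  p_4 = 0.446715
  5  |  dp/dt·Δt = +0.003711  |  p_5 = 0.450426
  6  |  dp/dt·Δt = +0.000532  |  p_6 = 0.450958
  7  |  dp/dt·Δt = +0.000072  |  p_7 = 0.451031

0.451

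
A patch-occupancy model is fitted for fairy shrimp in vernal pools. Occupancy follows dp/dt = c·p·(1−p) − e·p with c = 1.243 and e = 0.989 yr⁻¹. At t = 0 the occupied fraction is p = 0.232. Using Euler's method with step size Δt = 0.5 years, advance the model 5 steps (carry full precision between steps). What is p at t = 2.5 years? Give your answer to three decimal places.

0.217

Update rule: p ← p + [c·p·(1−p) − e·p]·Δt with Δt = 0.5.
t = 0.5: p = 0.23200 + (-0.00399) = 0.22801
t = 1: p = 0.22801 + (-0.00335) = 0.22466
t = 1.5: p = 0.22466 + (-0.00284) = 0.22182
t = 2: p = 0.22182 + (-0.00241) = 0.21941
t = 2.5: p = 0.21941 + (-0.00205) = 0.21736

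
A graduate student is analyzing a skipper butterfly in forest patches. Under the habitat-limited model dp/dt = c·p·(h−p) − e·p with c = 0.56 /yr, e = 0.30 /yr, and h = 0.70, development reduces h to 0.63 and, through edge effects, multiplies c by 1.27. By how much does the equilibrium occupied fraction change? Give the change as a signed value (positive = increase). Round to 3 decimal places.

Before: p* = h − e/c = 0.70 − 0.30/0.56 = 0.70 − 0.5357 = 0.1643.
After: c = 0.7112, e = 0.3, h = 0.63; p* = 0.63 − 0.3/0.7112 = 0.2082.
Δp* = 0.2082 − 0.1643 = +0.0439.

0.044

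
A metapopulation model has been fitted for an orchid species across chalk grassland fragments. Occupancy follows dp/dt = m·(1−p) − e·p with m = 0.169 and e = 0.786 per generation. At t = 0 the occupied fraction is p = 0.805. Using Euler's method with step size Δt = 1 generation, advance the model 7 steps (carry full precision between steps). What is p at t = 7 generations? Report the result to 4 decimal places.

0.1770

Update rule: p ← p + [m·(1−p) − e·p]·Δt with Δt = 1.
p: 0.80500 → 0.20522  (Δp = -0.59978)
p: 0.20522 → 0.17824  (Δp = -0.02699)
p: 0.17824 → 0.17702  (Δp = -0.00121)
p: 0.17702 → 0.17697  (Δp = -0.00005)
p: 0.17697 → 0.17696  (Δp = -0.00000)
p: 0.17696 → 0.17696  (Δp = -0.00000)
p: 0.17696 → 0.17696  (Δp = -0.00000)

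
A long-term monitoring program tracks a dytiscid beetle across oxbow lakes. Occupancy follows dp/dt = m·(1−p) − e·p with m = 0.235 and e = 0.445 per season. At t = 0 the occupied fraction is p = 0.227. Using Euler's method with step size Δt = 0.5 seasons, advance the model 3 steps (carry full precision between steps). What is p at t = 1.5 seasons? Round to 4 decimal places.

Update rule: p ← p + [m·(1−p) − e·p]·Δt with Δt = 0.5.
p: 0.22700 → 0.26732  (Δp = +0.04032)
p: 0.26732 → 0.29393  (Δp = +0.02661)
p: 0.29393 → 0.31149  (Δp = +0.01756)

0.3115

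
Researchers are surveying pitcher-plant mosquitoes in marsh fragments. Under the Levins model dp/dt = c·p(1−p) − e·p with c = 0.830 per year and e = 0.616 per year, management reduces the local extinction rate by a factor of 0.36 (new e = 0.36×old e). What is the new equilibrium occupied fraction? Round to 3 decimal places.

Before: p* = 1 − 0.616/0.830 = 0.2578.
After the change, c = 0.83, e = 0.22176, so p* = 1 − 0.22176/0.83 = 0.7328.

0.733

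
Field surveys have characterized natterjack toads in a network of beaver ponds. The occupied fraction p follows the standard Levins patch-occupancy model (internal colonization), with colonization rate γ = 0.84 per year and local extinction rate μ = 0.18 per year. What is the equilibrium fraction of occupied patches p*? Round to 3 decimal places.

0.786

Setting dp/dt = 0 and dividing through by p* gives γ·(1−p*) = μ.
So p* = 1 − μ/γ = 1 − 0.18/0.84 = 1 − 0.2143 = 0.7857.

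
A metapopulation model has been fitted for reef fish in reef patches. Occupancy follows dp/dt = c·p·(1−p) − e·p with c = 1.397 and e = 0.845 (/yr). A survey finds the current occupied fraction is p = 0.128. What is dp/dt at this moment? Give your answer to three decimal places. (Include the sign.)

0.048

Colonization term: c·p·(1−p) = 1.397×0.128×0.8720 = 0.15593.
Extinction term: e·p = 0.10816.
dp/dt = 0.15593 − 0.10816 = 0.04777.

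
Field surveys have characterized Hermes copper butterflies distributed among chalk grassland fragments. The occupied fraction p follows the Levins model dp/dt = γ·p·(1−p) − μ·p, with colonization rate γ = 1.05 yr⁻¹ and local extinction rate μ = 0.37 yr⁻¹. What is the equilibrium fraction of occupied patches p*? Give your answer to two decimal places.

0.65

Setting dp/dt = 0 and dividing through by p* gives γ·(1−p*) = μ.
So p* = 1 − μ/γ = 1 − 0.37/1.05 = 1 − 0.3524 = 0.6476.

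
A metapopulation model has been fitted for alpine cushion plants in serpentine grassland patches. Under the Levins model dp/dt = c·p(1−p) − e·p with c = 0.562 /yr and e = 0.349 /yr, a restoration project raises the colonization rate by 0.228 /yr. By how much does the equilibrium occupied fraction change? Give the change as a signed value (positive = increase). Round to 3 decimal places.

Before: p* = 1 − 0.349/0.562 = 0.3790.
After the change, c = 0.79, e = 0.349, so p* = 1 − 0.349/0.79 = 0.5582.
Δp* = 0.5582 − 0.3790 = +0.1792.

0.179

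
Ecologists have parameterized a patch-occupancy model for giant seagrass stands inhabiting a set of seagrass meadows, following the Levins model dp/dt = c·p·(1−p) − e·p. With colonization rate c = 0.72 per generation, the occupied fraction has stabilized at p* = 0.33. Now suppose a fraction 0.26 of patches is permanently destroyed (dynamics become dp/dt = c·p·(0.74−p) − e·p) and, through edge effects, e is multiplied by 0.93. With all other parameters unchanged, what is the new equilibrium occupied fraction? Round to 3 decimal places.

0.117

Balance c(1−p*) = e gives e = 0.72×(1 − 0.33000) = 0.48240.
New p* = 0.74 − e/c = 0.74 − 0.44863/0.72000 = 0.11690.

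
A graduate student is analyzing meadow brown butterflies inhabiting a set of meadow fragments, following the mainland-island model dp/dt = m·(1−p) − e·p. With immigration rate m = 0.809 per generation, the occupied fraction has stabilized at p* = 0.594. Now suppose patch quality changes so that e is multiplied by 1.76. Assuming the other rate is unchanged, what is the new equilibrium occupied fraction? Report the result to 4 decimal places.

0.4539

Balance m(1−p*) = e·p* gives e = m(1−p*)/p* = 0.809×0.40600/0.59400 = 0.55295.
New p* = m/(m+e) = 0.80900/(0.80900+0.97319) = 0.45394.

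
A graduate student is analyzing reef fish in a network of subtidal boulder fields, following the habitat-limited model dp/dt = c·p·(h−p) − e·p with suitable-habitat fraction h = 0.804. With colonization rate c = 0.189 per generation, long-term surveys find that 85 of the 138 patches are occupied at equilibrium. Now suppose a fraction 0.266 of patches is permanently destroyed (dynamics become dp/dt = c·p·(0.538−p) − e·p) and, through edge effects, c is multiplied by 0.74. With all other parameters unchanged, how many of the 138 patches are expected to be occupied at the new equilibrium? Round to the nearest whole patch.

39

Observed p* = 85/138 = 0.61594.
Balance c(h−p*) = e gives e = 0.189×(0.804 − 0.61594) = 0.03554.
New p* = 0.538 − e/c = 0.538 − 0.03554/0.13986 = 0.28389.
Expected occupied = 138 × 0.28389 = 39.18 ≈ 39.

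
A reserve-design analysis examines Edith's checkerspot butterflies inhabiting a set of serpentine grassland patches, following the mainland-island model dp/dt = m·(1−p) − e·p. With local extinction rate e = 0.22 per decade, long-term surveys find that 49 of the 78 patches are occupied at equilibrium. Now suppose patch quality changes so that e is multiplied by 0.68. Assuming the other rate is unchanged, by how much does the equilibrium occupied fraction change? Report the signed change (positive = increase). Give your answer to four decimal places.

Observed p* = 49/78 = 0.62821.
Balance m(1−p*) = e·p* gives m = e·p*/(1−p*) = 0.22×0.62821/0.37179 = 0.37173.
New p* = m/(m+e) = 0.37173/(0.37173+0.14960) = 0.71304.
Δp* = 0.71304 − 0.62821 = +0.08483.

0.0848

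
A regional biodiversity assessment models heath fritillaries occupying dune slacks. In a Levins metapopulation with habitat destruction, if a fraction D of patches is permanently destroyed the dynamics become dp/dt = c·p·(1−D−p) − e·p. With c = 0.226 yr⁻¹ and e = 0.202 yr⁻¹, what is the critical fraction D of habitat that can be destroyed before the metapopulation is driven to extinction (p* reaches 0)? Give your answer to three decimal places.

0.106

The nontrivial equilibrium is p* = (1−D) − e/c; extinction occurs when this hits zero.
So D_crit = 1 − e/c = 1 − 0.202/0.226 = 1 − 0.8938 = 0.1062.
This equals the undisturbed p*, a classic result of Lande's extension.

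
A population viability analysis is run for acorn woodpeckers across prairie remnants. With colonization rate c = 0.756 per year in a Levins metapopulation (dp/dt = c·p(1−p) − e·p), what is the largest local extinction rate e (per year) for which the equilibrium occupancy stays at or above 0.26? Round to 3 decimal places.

1 − e/c ≥ 0.26 ⇒ e ≤ c(1 − 0.26) = 0.756 × 0.7400.
e_max = 0.5594.

0.559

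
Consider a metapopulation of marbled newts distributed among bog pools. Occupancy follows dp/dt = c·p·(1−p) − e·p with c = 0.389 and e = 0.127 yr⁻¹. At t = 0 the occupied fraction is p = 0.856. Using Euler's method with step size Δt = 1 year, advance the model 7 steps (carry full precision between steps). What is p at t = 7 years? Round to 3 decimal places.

Update rule: p ← p + [c·p·(1−p) − e·p]·Δt with Δt = 1.
p: 0.85600 → 0.79524  (Δp = -0.06076)
p: 0.79524 → 0.75759  (Δp = -0.03765)
p: 0.75759 → 0.73281  (Δp = -0.02477)
p: 0.73281 → 0.71591  (Δp = -0.01690)
p: 0.71591 → 0.70411  (Δp = -0.01180)
p: 0.70411 → 0.69573  (Δp = -0.00838)
p: 0.69573 → 0.68972  (Δp = -0.00601)

0.690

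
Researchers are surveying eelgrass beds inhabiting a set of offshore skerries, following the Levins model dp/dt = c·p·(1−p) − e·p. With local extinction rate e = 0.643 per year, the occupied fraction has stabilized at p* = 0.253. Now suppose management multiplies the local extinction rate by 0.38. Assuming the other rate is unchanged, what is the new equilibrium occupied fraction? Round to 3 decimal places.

Balance c(1−p*) = e gives c = e/(1 − 0.25300) = 0.643/0.74700 = 0.86078.
New p* = 1 − e/c = 1 − 0.24434/0.86078 = 0.71614.

0.716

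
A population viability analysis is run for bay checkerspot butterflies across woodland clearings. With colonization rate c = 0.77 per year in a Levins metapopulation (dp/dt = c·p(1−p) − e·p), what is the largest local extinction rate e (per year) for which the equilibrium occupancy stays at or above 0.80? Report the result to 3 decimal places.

0.154

1 − e/c ≥ 0.80 ⇒ e ≤ c(1 − 0.80) = 0.77 × 0.2000.
e_max = 0.1540.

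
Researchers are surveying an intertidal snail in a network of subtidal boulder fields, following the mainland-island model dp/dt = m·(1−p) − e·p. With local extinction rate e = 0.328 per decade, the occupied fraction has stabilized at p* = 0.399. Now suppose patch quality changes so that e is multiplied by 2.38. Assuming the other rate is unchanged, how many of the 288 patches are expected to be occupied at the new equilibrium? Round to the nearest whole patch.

63

Balance m(1−p*) = e·p* gives m = e·p*/(1−p*) = 0.328×0.39900/0.60100 = 0.21776.
New p* = m/(m+e) = 0.21776/(0.21776+0.78064) = 0.21811.
Expected occupied = 288 × 0.21811 = 62.82 ≈ 63.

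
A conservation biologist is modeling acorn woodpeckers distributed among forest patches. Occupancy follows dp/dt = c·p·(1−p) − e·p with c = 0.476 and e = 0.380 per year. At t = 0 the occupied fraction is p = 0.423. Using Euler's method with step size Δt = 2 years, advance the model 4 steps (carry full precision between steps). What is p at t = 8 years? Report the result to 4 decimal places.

Update rule: p ← p + [c·p·(1−p) − e·p]·Δt with Δt = 2.
t = 2: p = 0.42300 + (-0.08912) = 0.33388
t = 4: p = 0.33388 + (-0.04202) = 0.29186
t = 6: p = 0.29186 + (-0.02506) = 0.26680
t = 8: p = 0.26680 + (-0.01654) = 0.25026

0.2503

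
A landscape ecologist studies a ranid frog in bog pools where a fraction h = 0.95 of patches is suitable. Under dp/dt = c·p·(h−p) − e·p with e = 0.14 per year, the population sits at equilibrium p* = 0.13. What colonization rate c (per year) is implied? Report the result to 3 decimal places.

At equilibrium c(h−p*) = e, so c = e/(h−p*).
c = 0.14/(0.95 − 0.13) = 0.14/0.8200 = 0.1707.

0.171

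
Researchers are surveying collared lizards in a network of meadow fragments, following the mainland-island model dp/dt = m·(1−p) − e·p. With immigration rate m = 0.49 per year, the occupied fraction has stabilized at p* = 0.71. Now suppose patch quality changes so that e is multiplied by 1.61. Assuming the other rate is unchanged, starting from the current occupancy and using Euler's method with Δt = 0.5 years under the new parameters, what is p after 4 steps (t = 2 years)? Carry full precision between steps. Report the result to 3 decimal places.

0.617

Balance m(1−p*) = e·p* gives e = m(1−p*)/p* = 0.49×0.29000/0.71000 = 0.20014.
Starting from p₀ = 0.71000; update p ← p + (dp/dt)·Δt with the new parameters.
  1  |  dp/dt·Δt = -0.043340  |  p_1 = 0.666659
  2  |  dp/dt·Δt = -0.025739  |  p_2 = 0.640920
  3  |  dp/dt·Δt = -0.015286  |  p_3 = 0.625634
  4  |  dp/dt·Δt = -0.009078  |  p_4 = 0.616556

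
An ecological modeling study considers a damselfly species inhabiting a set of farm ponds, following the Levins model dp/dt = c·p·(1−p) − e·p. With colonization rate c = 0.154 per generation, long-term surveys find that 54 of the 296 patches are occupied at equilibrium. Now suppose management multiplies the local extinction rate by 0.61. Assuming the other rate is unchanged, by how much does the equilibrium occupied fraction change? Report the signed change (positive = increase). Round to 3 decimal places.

0.319

Observed p* = 54/296 = 0.18243.
Balance c(1−p*) = e gives e = 0.154×(1 − 0.18243) = 0.12591.
New p* = 1 − e/c = 1 − 0.07681/0.15400 = 0.50123.
Δp* = 0.50123 − 0.18243 = +0.31880.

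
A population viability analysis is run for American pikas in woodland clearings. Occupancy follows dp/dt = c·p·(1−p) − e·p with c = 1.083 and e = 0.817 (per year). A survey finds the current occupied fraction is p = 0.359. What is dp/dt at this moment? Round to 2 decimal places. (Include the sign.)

-0.04

Colonization term: c·p·(1−p) = 1.083×0.359×0.6410 = 0.24922.
Extinction term: e·p = 0.29330.
dp/dt = 0.24922 − 0.29330 = -0.04408.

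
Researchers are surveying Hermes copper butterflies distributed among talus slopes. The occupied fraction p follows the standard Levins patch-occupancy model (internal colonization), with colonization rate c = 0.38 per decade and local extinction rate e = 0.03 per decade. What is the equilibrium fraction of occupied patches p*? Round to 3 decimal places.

0.921

Setting dp/dt = 0 and dividing through by p* gives c·(1−p*) = e.
So p* = 1 − e/c = 1 − 0.03/0.38 = 1 − 0.0789 = 0.9211.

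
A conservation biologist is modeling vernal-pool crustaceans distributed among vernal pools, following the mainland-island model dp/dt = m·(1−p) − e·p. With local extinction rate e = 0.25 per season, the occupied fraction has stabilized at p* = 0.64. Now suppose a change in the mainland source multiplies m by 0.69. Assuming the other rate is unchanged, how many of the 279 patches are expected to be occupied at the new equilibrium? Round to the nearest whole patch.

Balance m(1−p*) = e·p* gives m = e·p*/(1−p*) = 0.25×0.64000/0.36000 = 0.44444.
New p* = m/(m+e) = 0.30666/(0.30666+0.25000) = 0.55089.
Expected occupied = 279 × 0.55089 = 153.70 ≈ 154.

154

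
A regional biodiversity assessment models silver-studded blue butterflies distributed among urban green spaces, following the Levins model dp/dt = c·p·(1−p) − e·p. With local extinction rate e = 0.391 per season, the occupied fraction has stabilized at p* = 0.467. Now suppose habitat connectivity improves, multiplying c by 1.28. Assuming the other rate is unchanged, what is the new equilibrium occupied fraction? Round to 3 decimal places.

0.584

Balance c(1−p*) = e gives c = e/(1 − 0.46700) = 0.391/0.53300 = 0.73358.
New p* = 1 − e/c = 1 − 0.39100/0.93898 = 0.58359.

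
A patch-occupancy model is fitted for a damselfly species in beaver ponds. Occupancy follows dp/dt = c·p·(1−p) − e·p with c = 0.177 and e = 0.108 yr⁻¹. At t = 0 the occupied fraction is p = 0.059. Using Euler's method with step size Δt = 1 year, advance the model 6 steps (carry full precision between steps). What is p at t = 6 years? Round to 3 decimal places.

0.082

Update rule: p ← p + [c·p·(1−p) − e·p]·Δt with Δt = 1.
p: 0.05900 → 0.06245  (Δp = +0.00345)
p: 0.06245 → 0.06607  (Δp = +0.00362)
p: 0.06607 → 0.06986  (Δp = +0.00379)
p: 0.06986 → 0.07382  (Δp = +0.00396)
p: 0.07382 → 0.07795  (Δp = +0.00413)
p: 0.07795 → 0.08225  (Δp = +0.00430)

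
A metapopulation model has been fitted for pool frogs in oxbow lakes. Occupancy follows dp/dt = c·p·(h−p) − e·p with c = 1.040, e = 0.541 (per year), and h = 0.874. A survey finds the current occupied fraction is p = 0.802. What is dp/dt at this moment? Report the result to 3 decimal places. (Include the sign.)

-0.374

Colonization term: c·p·(h−p) = 1.040×0.802×0.0720 = 0.06005.
Extinction term: e·p = 0.43388.
dp/dt = 0.06005 − 0.43388 = -0.37383.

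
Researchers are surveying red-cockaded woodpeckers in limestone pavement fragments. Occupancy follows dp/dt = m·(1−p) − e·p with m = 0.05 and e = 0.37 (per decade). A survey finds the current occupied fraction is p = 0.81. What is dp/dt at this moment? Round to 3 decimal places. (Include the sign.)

-0.290

Colonization term: m·(1−p) = 0.05×0.1900 = 0.00950.
Extinction term: e·p = 0.29970.
dp/dt = 0.00950 − 0.29970 = -0.29020.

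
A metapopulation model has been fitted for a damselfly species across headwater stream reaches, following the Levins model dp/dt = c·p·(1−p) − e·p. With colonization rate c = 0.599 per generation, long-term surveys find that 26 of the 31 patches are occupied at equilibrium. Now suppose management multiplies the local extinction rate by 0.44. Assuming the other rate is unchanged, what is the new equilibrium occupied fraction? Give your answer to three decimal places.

0.929

Observed p* = 26/31 = 0.83871.
Balance c(1−p*) = e gives e = 0.599×(1 − 0.83871) = 0.09661.
New p* = 1 − e/c = 1 − 0.04251/0.59900 = 0.92903.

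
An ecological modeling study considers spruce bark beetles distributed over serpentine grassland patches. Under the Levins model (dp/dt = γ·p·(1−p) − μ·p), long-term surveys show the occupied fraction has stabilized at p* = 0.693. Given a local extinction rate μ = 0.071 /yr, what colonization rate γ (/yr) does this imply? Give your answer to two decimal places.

0.23

At equilibrium γ(1−p*) = μ, so γ = μ/(1−p*).
γ = 0.071/(1 − 0.693) = 0.071/0.3070 = 0.2313.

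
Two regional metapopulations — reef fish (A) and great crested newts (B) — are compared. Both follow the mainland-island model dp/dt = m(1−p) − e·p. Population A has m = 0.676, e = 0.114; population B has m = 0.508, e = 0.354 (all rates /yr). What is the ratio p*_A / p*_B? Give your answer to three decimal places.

A: p*_A = m/(m+e) = 0.676/0.7900 = 0.8557.
B: p*_B = 0.508/0.8620 = 0.5893.
p*_A / p*_B = 0.8557/0.5893 = 1.4520.

1.452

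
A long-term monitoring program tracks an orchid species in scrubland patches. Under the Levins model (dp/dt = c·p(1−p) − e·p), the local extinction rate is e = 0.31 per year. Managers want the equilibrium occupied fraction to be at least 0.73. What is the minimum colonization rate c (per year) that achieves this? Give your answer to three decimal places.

p* = 1 − e/c ≥ 0.73 requires e/c ≤ 0.2700, i.e. c ≥ e/0.2700.
c_min = 0.31/0.2700 = 1.1481.

1.148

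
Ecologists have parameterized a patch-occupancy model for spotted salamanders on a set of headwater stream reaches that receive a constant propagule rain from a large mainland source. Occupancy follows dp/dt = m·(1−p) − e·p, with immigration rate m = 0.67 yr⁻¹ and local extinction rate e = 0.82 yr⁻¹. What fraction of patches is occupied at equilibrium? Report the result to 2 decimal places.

At equilibrium the propagule rain into empty patches balances local extinction: m(1−p*) = e·p*.
p* = m/(m+e) = 0.67/(0.67+0.82) = 0.67/1.4900 = 0.4497.

0.45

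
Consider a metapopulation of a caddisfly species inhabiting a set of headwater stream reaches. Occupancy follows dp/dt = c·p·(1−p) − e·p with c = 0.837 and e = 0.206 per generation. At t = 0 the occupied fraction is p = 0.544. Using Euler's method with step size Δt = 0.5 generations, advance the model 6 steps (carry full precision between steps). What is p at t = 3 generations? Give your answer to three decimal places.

0.721

Update rule: p ← p + [c·p·(1−p) − e·p]·Δt with Δt = 0.5.
t = 0.5: p = 0.54400 + (+0.04778) = 0.59178
t = 1: p = 0.59178 + (+0.04015) = 0.63193
t = 1.5: p = 0.63193 + (+0.03225) = 0.66418
t = 2: p = 0.66418 + (+0.02493) = 0.68911
t = 2.5: p = 0.68911 + (+0.01868) = 0.70779
t = 3: p = 0.70779 + (+0.01365) = 0.72145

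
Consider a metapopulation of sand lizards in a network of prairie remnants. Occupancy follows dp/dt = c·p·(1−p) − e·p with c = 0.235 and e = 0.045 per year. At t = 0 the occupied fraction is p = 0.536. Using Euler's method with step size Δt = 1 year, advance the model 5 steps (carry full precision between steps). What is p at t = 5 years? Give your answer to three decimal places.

Update rule: p ← p + [c·p·(1−p) − e·p]·Δt with Δt = 1.
t = 1: p = 0.53600 + (+0.03433) = 0.57033
t = 2: p = 0.57033 + (+0.03192) = 0.60225
t = 3: p = 0.60225 + (+0.02919) = 0.63144
t = 4: p = 0.63144 + (+0.02628) = 0.65772
t = 5: p = 0.65772 + (+0.02331) = 0.68102

0.681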